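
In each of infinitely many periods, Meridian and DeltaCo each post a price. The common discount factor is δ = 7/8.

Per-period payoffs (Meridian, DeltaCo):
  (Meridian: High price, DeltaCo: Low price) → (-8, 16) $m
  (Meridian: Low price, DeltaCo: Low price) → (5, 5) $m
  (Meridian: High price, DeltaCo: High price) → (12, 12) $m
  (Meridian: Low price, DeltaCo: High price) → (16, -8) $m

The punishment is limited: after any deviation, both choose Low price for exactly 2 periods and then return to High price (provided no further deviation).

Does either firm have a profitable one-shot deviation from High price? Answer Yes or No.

No

IC: δ+…+δ^2 ≥ (16−12)/(12−5) = 4/7.
At δ = 7/8: partial sum = 1.6406 ≥ 0.5714. Cooperation sustainable.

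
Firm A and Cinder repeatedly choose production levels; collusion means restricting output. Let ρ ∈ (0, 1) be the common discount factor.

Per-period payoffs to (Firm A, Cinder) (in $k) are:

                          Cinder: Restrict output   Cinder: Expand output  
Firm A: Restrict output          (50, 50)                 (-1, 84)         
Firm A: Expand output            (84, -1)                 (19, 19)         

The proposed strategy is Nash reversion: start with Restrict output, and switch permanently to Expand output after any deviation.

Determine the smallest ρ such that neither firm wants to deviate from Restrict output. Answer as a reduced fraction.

One-period gain from deviating is 84 − 50 = 34. The loss is 50 − 19 = 31 in every subsequent period, with present value 31·ρ/(1−ρ).
Deviation is unprofitable when 31·ρ/(1−ρ) ≥ 34, i.e. ρ/(1−ρ) ≥ 34/31.
Equivalently ρ ≥ 34/(34+31) = 34/65.

34/65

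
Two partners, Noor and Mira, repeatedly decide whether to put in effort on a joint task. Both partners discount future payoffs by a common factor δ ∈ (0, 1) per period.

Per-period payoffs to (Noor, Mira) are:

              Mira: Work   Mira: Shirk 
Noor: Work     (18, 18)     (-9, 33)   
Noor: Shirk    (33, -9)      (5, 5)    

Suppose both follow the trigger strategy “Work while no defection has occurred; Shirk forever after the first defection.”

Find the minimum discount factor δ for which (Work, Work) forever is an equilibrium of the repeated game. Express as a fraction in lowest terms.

15/28

Under grim trigger the critical discount factor is (T−C)/(T−P) with T = 33, C = 18, P = 5.
δ* = (33−18)/(33−5) = 15/28.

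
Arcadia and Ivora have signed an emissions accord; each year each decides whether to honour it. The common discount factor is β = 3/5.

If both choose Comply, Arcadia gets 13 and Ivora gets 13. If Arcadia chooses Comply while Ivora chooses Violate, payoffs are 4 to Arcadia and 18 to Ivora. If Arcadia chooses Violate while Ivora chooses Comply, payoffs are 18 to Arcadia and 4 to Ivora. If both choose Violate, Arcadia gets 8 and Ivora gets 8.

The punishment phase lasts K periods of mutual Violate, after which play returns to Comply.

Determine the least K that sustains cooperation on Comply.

3

No profitable deviation requires (13−8)(β+…+β^K) ≥ 18−13, i.e. β+…+β^K ≥ 1 ≈ 1.0000.
With β = 3/5, the partial sums are K=1: 0.6000, K=2: 0.9600, K=3: 1.1760.
K = 3 is the first length at which the sum reaches 1.0000.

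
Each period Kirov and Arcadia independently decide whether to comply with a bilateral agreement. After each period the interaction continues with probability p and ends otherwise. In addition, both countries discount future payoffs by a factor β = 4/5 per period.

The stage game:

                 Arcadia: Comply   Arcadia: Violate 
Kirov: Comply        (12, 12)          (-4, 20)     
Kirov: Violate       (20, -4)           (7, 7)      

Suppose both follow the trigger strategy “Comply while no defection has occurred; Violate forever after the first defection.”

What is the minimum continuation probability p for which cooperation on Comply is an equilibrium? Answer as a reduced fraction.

10/13

With continuation probability p and discount β, the effective per-period discount factor is βp.
Grim-trigger IC: βp ≥ (20−12)/(20−7) = 8/13.
So p ≥ (8/13)/(4/5) = 10/13.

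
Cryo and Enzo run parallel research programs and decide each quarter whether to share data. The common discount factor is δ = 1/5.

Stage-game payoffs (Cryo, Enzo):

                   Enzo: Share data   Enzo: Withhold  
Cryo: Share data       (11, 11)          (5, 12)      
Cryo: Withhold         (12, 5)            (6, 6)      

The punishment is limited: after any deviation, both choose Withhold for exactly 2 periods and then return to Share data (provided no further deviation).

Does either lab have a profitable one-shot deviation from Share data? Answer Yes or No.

No

Comparing payoff streams over the 3 periods until play realigns: cooperate → 11(1+δ+…+δ^2); deviate → 12 + 6(δ+…+δ^2).
Cooperation is sustained iff (11−6)(δ+…+δ^2) ≥ 12−11.
δ+…+δ^2 = 1/5·(1−(1/5)^2)/(1−1/5) = 0.2400, and (12−11)/(11−6) = 0.2000.
0.2400 ≥ 0.2000, so cooperation is sustainable.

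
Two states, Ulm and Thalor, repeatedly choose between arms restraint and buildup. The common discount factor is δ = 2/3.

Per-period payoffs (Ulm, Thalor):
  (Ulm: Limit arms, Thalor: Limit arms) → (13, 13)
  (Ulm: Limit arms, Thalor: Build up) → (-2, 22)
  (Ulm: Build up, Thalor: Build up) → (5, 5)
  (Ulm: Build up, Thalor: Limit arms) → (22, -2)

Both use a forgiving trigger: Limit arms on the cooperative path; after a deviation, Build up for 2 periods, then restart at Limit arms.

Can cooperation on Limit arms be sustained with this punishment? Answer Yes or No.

IC: δ+…+δ^2 ≥ (22−13)/(13−5) = 9/8.
At δ = 2/3: partial sum = 1.1111 < 1.1250. Cooperation not sustainable.

No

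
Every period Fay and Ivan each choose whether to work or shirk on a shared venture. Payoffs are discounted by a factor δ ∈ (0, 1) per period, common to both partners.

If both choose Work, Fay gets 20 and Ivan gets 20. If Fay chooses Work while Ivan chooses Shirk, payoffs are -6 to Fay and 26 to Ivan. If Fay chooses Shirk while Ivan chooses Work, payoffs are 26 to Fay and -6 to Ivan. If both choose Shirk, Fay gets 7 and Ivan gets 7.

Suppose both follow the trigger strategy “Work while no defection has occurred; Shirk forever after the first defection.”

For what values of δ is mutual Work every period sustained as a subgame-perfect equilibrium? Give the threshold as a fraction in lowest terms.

6/19

Cooperation forever yields 20 each period: 20/(1−δ).
Deviating yields 26 once, then 7 forever: 26 + 7δ/(1−δ).
No profitable deviation requires 20/(1−δ) ≥ 26 + 7δ/(1−δ).
Multiplying by (1−δ): 20 ≥ 26(1−δ) + 7δ = 26 − 19δ.
So 19δ ≥ 6, i.e. δ ≥ 6/19.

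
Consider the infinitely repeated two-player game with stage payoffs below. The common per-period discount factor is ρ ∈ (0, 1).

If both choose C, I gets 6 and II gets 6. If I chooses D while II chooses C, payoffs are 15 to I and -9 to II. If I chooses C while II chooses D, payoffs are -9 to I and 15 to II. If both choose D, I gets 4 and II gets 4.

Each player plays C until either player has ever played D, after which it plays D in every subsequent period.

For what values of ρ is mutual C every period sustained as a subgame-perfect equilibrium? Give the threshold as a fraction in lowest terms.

6/(1−ρ) ≥ 15 + 4ρ/(1−ρ)
6 ≥ 15 − 11ρ
ρ ≥ 9/11.

9/11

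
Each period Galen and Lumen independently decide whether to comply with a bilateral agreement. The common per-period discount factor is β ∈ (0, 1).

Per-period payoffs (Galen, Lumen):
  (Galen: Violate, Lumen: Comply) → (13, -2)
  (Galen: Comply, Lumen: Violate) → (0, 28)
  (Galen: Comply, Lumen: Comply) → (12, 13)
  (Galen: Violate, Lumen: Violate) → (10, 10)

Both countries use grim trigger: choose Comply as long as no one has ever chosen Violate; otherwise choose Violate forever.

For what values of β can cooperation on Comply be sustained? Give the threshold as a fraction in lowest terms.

5/6

Galen's threshold: (13−12)/(13−10) = 1/3.
Lumen's threshold: (28−13)/(28−10) = 5/6.
1/3 < 5/6, so Lumen binds and β* = 5/6.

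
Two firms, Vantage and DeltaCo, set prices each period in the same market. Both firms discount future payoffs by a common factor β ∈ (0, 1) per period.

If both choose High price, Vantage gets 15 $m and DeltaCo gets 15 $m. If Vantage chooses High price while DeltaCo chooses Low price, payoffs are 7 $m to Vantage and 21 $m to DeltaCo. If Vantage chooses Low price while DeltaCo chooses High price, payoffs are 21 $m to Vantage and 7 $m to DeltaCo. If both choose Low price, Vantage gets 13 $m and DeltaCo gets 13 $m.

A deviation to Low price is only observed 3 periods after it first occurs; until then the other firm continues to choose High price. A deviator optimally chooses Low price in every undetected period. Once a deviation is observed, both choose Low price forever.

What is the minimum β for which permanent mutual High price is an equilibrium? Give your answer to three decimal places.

The best deviation is to choose Low price for all 3 undetected periods, earning 21 each, then 13 forever once detected.
Deviation value: 21(1−β^3)/(1−β) + 13β^3/(1−β); cooperation value: 15/(1−β).
IC: 15 ≥ 21(1−β^3) + 13β^3 = 21 − 8β^3.
So β^3 ≥ 6/8 = 3/4, giving β ≥ (3/4)^(1/3) ≈ 0.909.

0.909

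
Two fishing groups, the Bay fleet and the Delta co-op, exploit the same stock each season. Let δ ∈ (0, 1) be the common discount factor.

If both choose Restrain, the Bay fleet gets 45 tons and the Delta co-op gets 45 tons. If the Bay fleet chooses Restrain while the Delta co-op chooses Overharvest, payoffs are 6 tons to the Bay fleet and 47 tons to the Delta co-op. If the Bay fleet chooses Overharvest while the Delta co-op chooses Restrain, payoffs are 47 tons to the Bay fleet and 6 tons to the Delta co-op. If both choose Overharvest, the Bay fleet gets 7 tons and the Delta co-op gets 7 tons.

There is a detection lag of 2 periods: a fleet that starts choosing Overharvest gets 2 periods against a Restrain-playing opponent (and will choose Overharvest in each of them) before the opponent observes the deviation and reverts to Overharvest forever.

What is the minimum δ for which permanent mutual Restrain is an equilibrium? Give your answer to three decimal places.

The best deviation is to choose Overharvest for all 2 undetected periods, earning 47 each, then 7 forever once detected.
Deviation value: 47(1−δ^2)/(1−δ) + 7δ^2/(1−δ); cooperation value: 45/(1−δ).
IC: 45 ≥ 47(1−δ^2) + 7δ^2 = 47 − 40δ^2.
So δ^2 ≥ 2/40 = 1/20, giving δ ≥ (1/20)^(1/2) ≈ 0.224.

0.224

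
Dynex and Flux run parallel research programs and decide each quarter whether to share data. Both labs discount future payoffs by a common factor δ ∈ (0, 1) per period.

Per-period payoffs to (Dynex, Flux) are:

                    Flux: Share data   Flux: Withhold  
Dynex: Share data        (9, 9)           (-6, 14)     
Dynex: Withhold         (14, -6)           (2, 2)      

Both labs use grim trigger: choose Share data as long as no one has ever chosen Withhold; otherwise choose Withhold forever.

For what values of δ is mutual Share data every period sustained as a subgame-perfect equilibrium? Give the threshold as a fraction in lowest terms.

5/12

9/(1−δ) ≥ 14 + 2δ/(1−δ)
9 ≥ 14 − 12δ
δ ≥ 5/12.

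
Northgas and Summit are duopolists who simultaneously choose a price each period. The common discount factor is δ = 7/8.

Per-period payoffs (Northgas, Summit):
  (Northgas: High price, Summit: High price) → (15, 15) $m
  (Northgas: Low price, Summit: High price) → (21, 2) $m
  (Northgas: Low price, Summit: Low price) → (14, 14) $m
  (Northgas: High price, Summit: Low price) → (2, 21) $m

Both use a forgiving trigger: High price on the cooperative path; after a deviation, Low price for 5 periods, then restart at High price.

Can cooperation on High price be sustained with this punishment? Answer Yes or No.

No

A one-shot deviation gives 21 now, then 14 for 5 periods, then back to 15.
Gain from deviating: (21−15) today; loss: (15−14) in each of the next 5 periods.
No-deviation condition: (15−14)(δ+…+δ^5) ≥ 21−15, i.e. δ+…+δ^5 ≥ 6.
At δ = 7/8: δ+…+δ^5 = 3.4096 < 6.0000.
So cooperation is not sustainable.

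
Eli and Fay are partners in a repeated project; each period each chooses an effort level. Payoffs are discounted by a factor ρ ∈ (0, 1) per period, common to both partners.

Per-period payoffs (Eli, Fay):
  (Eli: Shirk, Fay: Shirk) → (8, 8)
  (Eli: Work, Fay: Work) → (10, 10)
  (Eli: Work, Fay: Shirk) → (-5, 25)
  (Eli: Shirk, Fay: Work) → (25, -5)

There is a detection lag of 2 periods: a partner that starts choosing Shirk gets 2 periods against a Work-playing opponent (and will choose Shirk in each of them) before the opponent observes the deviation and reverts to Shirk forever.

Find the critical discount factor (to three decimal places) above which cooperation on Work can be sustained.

Deviating for the 2 undetected periods gains 25−10 = 15 per period over cooperation, then loses 10−8 = 2 per period forever once punishment starts.
Gain: 15(1 + ρ + … + ρ^1); loss: 2·ρ^2/(1−ρ).
No profitable deviation ⇔ 15(1−ρ^2) ≤ 2·ρ^2, i.e. ρ^2 ≥ 15/(15+2) = 15/17.
Hence ρ ≥ (15/17)^(1/2) ≈ 0.939.

0.939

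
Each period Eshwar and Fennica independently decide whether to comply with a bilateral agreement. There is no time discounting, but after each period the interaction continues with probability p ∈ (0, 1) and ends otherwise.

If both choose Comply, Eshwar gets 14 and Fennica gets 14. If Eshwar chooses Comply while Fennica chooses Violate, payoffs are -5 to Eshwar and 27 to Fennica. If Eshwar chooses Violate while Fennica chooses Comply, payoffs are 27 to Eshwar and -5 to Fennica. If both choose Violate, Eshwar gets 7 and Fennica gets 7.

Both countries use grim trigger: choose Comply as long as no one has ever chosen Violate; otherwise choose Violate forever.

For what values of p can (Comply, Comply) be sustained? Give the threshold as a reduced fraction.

13/20

Expected cooperation value is 14 + p·14 + p²·14 + … = 14/(1−p); deviation gives 27 + p·7/(1−p).
14 ≥ 27(1−p) + 7p ⇒ 20p ≥ 13 ⇒ p ≥ 13/20.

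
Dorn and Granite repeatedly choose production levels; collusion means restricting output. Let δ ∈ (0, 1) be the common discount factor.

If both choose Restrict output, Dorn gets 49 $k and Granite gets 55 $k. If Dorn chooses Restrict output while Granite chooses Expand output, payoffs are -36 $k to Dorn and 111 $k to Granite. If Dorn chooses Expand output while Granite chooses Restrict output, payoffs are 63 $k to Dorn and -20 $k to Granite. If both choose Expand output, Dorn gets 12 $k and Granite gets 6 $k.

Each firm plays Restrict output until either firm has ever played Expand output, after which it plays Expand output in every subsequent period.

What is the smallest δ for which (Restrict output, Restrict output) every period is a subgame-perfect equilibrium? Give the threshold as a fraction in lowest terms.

Dorn's threshold: (63−49)/(63−12) = 14/51.
Granite's threshold: (111−55)/(111−6) = 8/15.
14/51 < 8/15, so Granite binds and δ* = 8/15.

8/15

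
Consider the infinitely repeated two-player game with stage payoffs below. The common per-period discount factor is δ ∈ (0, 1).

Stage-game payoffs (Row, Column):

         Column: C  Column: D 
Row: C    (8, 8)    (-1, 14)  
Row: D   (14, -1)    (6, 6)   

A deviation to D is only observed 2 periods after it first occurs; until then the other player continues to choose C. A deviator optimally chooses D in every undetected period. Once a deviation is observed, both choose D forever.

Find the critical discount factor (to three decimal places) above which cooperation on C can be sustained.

A deviator earns 14 for 2 periods, then 6 forever; cooperating earns 8 forever. Multiplying the IC by (1−δ):
8 ≥ 14(1−δ^2) + 6δ^2, so 8·δ^2 ≥ 6 and δ^2 ≥ 3/4.
δ ≥ (3/4)^(1/2) ≈ 0.866.

0.866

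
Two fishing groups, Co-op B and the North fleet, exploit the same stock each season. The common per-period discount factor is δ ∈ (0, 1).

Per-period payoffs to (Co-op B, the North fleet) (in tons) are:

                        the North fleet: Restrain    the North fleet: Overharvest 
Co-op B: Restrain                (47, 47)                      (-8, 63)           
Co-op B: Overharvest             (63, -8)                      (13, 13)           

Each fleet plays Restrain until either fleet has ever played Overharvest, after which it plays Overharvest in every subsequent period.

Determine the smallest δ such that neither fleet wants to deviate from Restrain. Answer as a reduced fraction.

8/25

47/(1−δ) ≥ 63 + 13δ/(1−δ)
47 ≥ 63 − 50δ
δ ≥ 16/50 = 8/25.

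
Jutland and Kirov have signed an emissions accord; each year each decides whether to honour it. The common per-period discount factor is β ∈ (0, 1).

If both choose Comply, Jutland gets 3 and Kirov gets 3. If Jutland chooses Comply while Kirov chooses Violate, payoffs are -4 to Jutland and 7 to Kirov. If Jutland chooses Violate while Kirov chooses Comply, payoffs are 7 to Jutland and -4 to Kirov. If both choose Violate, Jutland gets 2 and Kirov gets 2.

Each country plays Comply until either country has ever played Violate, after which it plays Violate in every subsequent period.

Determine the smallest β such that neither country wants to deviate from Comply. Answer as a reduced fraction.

Cooperation forever yields 3 each period: 3/(1−β).
Deviating yields 7 once, then 2 forever: 7 + 2β/(1−β).
No profitable deviation requires 3/(1−β) ≥ 7 + 2β/(1−β).
Multiplying by (1−β): 3 ≥ 7(1−β) + 2β = 7 − 5β.
So 5β ≥ 4, i.e. β ≥ 4/5.

4/5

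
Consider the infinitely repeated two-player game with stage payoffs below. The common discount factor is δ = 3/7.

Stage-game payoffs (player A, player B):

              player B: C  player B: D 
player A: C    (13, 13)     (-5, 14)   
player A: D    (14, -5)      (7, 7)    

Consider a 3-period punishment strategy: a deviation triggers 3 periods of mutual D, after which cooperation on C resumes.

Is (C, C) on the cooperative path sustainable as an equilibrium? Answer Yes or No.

Yes

IC: δ+…+δ^3 ≥ (14−13)/(13−7) = 1/6.
At δ = 3/7: partial sum = 0.6910 ≥ 0.1667. Cooperation sustainable.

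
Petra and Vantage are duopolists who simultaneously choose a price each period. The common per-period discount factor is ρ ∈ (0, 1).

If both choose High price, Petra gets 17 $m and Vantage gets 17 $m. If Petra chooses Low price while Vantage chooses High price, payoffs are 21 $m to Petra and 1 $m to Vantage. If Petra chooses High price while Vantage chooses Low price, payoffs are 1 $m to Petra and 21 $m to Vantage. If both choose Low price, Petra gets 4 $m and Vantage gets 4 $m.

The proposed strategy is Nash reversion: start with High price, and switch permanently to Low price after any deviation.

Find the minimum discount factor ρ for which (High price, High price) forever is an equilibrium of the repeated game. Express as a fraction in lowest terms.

4/17

Under grim trigger the critical discount factor is (T−C)/(T−P) with T = 21, C = 17, P = 4.
ρ* = (21−17)/(21−4) = 4/17.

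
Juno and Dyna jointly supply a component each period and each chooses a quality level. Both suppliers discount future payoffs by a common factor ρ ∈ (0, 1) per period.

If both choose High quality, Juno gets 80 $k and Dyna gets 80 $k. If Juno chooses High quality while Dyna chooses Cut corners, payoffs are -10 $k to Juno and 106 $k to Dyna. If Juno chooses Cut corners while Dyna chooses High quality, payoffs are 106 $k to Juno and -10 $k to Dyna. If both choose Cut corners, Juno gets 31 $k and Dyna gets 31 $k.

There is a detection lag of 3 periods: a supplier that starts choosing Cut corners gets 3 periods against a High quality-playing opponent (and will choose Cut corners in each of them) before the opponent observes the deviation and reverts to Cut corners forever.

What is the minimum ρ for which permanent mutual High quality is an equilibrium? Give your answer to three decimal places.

Deviating for the 3 undetected periods gains 106−80 = 26 per period over cooperation, then loses 80−31 = 49 per period forever once punishment starts.
Gain: 26(1 + ρ + … + ρ^2); loss: 49·ρ^3/(1−ρ).
No profitable deviation ⇔ 26(1−ρ^3) ≤ 49·ρ^3, i.e. ρ^3 ≥ 26/(26+49) = 26/75.
Hence ρ ≥ (26/75)^(1/3) ≈ 0.702.

0.702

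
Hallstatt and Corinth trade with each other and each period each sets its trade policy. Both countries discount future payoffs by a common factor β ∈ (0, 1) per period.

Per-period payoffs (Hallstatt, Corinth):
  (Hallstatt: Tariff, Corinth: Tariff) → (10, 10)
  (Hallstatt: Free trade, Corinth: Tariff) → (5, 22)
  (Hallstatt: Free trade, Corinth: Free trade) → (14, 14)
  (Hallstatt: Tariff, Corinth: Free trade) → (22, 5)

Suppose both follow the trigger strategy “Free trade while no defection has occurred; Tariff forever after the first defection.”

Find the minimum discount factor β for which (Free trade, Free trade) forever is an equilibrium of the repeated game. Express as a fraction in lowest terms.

14/(1−β) ≥ 22 + 10β/(1−β)
14 ≥ 22 − 12β
β ≥ 8/12 = 2/3.

2/3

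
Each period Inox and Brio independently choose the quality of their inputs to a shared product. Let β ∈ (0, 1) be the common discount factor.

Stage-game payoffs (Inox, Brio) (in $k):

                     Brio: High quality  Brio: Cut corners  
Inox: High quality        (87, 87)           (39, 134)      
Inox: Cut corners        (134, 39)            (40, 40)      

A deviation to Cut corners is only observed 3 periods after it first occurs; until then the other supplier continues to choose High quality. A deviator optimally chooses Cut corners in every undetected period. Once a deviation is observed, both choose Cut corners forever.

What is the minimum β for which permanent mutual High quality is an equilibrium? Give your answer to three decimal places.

The best deviation is to choose Cut corners for all 3 undetected periods, earning 134 each, then 40 forever once detected.
Deviation value: 134(1−β^3)/(1−β) + 40β^3/(1−β); cooperation value: 87/(1−β).
IC: 87 ≥ 134(1−β^3) + 40β^3 = 134 − 94β^3.
So β^3 ≥ 47/94 = 1/2, giving β ≥ (1/2)^(1/3) ≈ 0.794.

0.794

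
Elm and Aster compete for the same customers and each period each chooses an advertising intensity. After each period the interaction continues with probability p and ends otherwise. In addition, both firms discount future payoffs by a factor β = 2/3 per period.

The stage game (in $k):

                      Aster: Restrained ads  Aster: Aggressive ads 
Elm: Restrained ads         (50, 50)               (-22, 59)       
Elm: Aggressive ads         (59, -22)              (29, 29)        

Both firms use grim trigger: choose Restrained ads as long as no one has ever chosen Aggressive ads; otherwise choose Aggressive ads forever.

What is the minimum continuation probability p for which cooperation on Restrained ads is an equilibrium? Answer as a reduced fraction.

9/20

With continuation probability p and discount β, the effective per-period discount factor is βp.
Grim-trigger IC: βp ≥ (59−50)/(59−29) = 3/10.
So p ≥ (3/10)/(2/3) = 9/20.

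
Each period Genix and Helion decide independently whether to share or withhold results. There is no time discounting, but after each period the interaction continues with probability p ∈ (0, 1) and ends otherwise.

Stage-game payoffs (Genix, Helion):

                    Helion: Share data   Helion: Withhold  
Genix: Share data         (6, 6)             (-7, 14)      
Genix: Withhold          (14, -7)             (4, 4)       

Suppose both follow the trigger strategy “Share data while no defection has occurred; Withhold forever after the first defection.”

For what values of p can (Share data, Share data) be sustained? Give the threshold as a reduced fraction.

With no time discounting, the continuation probability p plays the role of the discount factor.
Grim-trigger IC: 6/(1−p) ≥ 14 + 4p/(1−p) ⇒ p ≥ (14−6)/(14−4) = 4/5.

4/5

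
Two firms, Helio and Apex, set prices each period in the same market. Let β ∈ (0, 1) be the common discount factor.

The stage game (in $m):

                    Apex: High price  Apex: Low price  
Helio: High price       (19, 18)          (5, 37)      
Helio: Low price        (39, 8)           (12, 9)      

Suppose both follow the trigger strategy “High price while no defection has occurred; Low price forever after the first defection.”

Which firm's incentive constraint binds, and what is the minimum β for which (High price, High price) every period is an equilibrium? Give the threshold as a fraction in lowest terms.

Helio: cooperation gives 19 each period; deviation gives 39 once then 12 forever.
  19/(1−β) ≥ 39 + 12β/(1−β) ⇒ β ≥ 20/27.
Apex: cooperation gives 18 each period; deviation gives 37 once then 9 forever.
  β ≥ 19/28.
Both must hold, so the binding constraint is Helio's: β ≥ 20/27.

Helio; β ≥ 20/27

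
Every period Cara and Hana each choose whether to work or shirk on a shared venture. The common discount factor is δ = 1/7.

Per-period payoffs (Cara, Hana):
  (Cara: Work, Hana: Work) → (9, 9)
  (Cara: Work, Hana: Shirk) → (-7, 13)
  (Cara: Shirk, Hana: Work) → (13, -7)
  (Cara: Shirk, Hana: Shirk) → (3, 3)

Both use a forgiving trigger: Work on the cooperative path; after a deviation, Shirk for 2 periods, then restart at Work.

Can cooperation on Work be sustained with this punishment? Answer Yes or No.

Comparing payoff streams over the 3 periods until play realigns: cooperate → 9(1+δ+…+δ^2); deviate → 13 + 3(δ+…+δ^2).
Cooperation is sustained iff (9−3)(δ+…+δ^2) ≥ 13−9.
δ+…+δ^2 = 1/7·(1−(1/7)^2)/(1−1/7) = 0.1633, and (13−9)/(9−3) = 0.6667.
0.1633 < 0.6667, so cooperation is not sustainable.

No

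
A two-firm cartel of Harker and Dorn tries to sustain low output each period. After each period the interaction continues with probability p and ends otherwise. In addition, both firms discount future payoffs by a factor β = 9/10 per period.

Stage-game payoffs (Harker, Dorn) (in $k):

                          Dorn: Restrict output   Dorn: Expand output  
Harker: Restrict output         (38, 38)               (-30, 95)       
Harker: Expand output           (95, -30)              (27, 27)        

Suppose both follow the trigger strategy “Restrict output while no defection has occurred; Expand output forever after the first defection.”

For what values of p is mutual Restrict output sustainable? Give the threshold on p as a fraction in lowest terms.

Expected continuation weight on next period's payoff is β·p = 9/10·p, which plays the role of the discount factor.
Cooperation requires 9/10·p ≥ (95−38)/(95−27) = 57/68, hence p ≥ 95/102.

95/102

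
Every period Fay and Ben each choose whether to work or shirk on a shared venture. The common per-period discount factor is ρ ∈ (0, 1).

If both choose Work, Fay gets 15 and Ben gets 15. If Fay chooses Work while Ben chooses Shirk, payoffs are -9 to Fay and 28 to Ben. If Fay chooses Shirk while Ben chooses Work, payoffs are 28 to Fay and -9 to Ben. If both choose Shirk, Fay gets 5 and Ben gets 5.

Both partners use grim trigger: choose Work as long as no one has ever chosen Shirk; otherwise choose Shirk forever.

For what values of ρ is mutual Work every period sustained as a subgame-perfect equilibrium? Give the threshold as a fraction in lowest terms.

13/23

Cooperation forever yields 15 each period: 15/(1−ρ).
Deviating yields 28 once, then 5 forever: 28 + 5ρ/(1−ρ).
No profitable deviation requires 15/(1−ρ) ≥ 28 + 5ρ/(1−ρ).
Multiplying by (1−ρ): 15 ≥ 28(1−ρ) + 5ρ = 28 − 23ρ.
So 23ρ ≥ 13, i.e. ρ ≥ 13/23.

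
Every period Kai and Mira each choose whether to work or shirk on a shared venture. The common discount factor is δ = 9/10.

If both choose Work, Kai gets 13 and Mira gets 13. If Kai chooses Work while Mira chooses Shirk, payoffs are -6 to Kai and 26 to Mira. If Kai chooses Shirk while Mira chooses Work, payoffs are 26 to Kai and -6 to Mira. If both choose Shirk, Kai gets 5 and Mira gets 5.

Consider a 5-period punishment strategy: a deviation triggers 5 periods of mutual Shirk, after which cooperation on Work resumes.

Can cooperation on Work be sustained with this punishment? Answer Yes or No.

Yes

A one-shot deviation gives 26 now, then 5 for 5 periods, then back to 13.
Gain from deviating: (26−13) today; loss: (13−5) in each of the next 5 periods.
No-deviation condition: (13−5)(δ+…+δ^5) ≥ 26−13, i.e. δ+…+δ^5 ≥ 13/8.
At δ = 9/10: δ+…+δ^5 = 3.6856 ≥ 1.6250.
So cooperation is sustainable.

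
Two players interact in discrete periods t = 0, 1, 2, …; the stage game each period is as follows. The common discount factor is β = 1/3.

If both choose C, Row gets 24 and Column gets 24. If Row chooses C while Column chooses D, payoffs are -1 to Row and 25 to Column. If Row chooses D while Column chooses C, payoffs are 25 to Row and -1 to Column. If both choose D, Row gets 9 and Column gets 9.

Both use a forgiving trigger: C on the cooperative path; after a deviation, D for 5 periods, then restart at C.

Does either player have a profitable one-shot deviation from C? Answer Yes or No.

No

A one-shot deviation gives 25 now, then 9 for 5 periods, then back to 24.
Gain from deviating: (25−24) today; loss: (24−9) in each of the next 5 periods.
No-deviation condition: (24−9)(β+…+β^5) ≥ 25−24, i.e. β+…+β^5 ≥ 1/15.
At β = 1/3: β+…+β^5 = 0.4979 ≥ 0.0667.
So cooperation is sustainable.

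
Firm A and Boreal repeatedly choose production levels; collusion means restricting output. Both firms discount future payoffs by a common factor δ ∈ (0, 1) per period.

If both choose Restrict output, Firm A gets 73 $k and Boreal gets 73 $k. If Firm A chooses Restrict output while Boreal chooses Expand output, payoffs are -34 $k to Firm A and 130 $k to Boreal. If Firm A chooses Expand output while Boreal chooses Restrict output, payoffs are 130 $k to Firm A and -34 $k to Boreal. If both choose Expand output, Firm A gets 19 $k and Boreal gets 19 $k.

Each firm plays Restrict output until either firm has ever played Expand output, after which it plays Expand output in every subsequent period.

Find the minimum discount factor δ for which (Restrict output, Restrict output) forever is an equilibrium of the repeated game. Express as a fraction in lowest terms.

Under grim trigger the critical discount factor is (T−C)/(T−P) with T = 130, C = 73, P = 19.
δ* = (130−73)/(130−19) = 57/111 = 19/37.

19/37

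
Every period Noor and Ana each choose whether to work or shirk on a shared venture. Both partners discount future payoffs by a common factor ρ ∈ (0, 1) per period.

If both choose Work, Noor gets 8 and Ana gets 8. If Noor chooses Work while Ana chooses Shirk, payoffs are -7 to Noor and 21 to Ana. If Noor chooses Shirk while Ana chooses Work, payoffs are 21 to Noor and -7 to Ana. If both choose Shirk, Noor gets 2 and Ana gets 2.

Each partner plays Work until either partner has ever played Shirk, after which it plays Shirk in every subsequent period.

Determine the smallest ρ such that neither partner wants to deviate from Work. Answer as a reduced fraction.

One-period gain from deviating is 21 − 8 = 13. The loss is 8 − 2 = 6 in every subsequent period, with present value 6·ρ/(1−ρ).
Deviation is unprofitable when 6·ρ/(1−ρ) ≥ 13, i.e. ρ/(1−ρ) ≥ 13/6.
Equivalently ρ ≥ 13/(13+6) = 13/19.

13/19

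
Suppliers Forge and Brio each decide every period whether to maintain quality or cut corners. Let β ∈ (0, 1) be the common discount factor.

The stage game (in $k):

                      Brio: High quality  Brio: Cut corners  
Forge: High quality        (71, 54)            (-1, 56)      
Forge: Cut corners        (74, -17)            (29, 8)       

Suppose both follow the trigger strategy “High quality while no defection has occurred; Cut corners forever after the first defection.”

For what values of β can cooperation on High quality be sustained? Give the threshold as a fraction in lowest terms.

Forge: cooperation gives 71 each period; deviation gives 74 once then 29 forever.
  71/(1−β) ≥ 74 + 29β/(1−β) ⇒ β ≥ 3/45 = 1/15.
Brio: cooperation gives 54 each period; deviation gives 56 once then 8 forever.
  β ≥ 2/48 = 1/24.
Both must hold, so the binding constraint is Forge's: β ≥ 1/15.

1/15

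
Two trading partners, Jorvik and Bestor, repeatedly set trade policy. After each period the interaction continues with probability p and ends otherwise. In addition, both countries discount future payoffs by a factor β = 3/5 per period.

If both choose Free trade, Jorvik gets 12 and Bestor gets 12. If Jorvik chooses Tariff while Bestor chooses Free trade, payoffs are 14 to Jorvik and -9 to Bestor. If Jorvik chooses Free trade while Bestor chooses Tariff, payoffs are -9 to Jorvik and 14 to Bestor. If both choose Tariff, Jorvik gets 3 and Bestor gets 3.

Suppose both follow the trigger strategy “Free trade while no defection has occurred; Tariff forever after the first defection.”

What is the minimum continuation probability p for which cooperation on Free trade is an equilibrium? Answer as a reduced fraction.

10/33

Expected continuation weight on next period's payoff is β·p = 3/5·p, which plays the role of the discount factor.
Cooperation requires 3/5·p ≥ (14−12)/(14−3) = 2/11, hence p ≥ 10/33.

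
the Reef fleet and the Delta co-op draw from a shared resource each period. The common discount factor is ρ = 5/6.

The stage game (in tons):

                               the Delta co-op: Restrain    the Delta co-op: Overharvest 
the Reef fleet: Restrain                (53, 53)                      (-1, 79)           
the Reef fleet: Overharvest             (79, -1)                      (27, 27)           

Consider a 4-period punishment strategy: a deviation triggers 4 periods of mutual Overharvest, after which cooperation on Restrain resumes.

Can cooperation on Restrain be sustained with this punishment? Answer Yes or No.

Yes

IC: ρ+…+ρ^4 ≥ (79−53)/(53−27) = 1.
At ρ = 5/6: partial sum = 2.5887 ≥ 1.0000. Cooperation sustainable.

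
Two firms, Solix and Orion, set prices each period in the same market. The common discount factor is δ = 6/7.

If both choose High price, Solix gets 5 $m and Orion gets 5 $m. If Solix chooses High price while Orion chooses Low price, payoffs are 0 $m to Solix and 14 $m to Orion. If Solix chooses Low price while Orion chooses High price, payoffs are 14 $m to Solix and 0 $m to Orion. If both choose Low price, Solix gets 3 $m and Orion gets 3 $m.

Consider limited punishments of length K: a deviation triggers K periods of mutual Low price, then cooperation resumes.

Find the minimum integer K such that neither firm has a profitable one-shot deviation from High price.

9

Need Σ_{k=1}^{K} δ^k ≥ (14−5)/(5−3) = 4.5000 at δ = 6/7.
At K = 8 the sum is 4.2519 < 4.5000; at K = 9 it is 4.5016 ≥ 4.5000.
So the minimum punishment length is K = 9.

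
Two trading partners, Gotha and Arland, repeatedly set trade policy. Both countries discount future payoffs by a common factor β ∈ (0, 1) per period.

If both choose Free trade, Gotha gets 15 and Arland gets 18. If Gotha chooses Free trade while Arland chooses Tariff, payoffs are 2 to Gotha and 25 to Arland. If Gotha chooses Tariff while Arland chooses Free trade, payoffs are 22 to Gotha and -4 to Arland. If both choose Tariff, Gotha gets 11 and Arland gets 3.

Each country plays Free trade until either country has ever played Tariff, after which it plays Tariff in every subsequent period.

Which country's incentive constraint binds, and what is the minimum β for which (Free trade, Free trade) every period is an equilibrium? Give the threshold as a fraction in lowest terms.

For Gotha: deviation gain 22−15 = 7, per-period punishment loss 15−11 = 4. IC gives β ≥ 7/11.
For Arland: gain 7, loss 15 per period, so β ≥ 7/22.
The tighter constraint is Gotha's, so cooperation needs β ≥ 7/11.

Gotha; β ≥ 7/11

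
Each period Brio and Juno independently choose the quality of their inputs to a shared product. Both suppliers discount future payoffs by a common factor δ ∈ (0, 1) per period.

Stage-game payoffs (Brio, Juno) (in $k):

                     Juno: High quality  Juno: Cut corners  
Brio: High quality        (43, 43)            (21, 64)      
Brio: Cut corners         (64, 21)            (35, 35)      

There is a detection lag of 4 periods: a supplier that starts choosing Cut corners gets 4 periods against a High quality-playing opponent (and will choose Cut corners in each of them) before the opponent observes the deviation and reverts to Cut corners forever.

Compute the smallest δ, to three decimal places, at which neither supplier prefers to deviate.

The best deviation is to choose Cut corners for all 4 undetected periods, earning 64 each, then 35 forever once detected.
Deviation value: 64(1−δ^4)/(1−δ) + 35δ^4/(1−δ); cooperation value: 43/(1−δ).
IC: 43 ≥ 64(1−δ^4) + 35δ^4 = 64 − 29δ^4.
So δ^4 ≥ 21/29, giving δ ≥ (21/29)^(1/4) ≈ 0.922.

0.922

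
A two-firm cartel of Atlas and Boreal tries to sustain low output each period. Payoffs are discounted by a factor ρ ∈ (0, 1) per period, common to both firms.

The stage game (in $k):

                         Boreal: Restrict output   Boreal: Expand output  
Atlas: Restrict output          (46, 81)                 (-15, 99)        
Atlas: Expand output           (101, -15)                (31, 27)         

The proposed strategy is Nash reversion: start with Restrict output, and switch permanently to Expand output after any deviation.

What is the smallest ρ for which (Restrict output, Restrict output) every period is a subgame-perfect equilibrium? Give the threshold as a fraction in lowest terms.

11/14

Atlas's threshold: (101−46)/(101−31) = 11/14.
Boreal's threshold: (99−81)/(99−27) = 1/4.
11/14 > 1/4, so Atlas binds and ρ* = 11/14.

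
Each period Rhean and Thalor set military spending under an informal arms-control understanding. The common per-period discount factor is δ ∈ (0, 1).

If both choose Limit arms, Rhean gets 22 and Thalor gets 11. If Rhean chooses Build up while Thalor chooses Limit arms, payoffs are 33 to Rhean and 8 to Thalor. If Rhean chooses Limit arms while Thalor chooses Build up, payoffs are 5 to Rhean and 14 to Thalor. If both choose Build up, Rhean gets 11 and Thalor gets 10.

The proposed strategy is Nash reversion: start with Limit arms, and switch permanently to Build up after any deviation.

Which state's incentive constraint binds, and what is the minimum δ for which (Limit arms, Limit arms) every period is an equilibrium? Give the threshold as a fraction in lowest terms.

For Rhean: deviation gain 33−22 = 11, per-period punishment loss 22−11 = 11. IC gives δ ≥ 11/22 = 1/2.
For Thalor: gain 3, loss 1 per period, so δ ≥ 3/4.
The tighter constraint is Thalor's, so cooperation needs δ ≥ 3/4.

Thalor; δ ≥ 3/4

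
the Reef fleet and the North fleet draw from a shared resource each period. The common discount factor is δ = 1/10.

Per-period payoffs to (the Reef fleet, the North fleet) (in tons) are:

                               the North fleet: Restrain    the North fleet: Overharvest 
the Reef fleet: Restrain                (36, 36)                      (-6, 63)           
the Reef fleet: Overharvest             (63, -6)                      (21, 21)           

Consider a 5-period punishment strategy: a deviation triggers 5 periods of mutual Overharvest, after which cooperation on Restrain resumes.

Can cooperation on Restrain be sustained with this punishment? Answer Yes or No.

No

IC: δ+…+δ^5 ≥ (63−36)/(36−21) = 9/5.
At δ = 1/10: partial sum = 0.1111 < 1.8000. Cooperation not sustainable.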